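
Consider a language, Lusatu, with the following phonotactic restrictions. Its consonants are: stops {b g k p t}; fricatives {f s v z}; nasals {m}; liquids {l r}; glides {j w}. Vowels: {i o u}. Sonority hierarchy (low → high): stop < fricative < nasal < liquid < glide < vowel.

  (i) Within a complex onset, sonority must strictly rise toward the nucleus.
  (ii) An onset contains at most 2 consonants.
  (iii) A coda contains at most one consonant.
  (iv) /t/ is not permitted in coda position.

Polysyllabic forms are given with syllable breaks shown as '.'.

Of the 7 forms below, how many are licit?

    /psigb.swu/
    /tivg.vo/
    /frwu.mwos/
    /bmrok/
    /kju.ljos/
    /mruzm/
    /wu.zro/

2

/psigb.swu/ — violates constraint (iii): syllable 1 coda /gb/ has 2 consonants (> 1) → illicit
/tivg.vo/ — violates constraint (iii): syllable 1 coda /vg/ has 2 consonants (> 1) → illicit
/frwu.mwos/ — violates constraint (ii): syllable 1 onset /frw/ has 3 consonants (> 2) → illicit
/bmrok/ — violates constraint (ii): syllable 1 onset /bmr/ has 3 consonants (> 2) → illicit
/kju.ljos/ — σ1 onset /kj/ (1→5 rises), coda /∅/ ok; σ2 onset /lj/ (4→5 rises), coda /s/ ok → licit
/mruzm/ — violates constraint (iii): syllable 1 coda /zm/ has 2 consonants (> 1) → illicit
/wu.zro/ — σ1 onset /w/, coda /∅/ ok; σ2 onset /zr/ (2→4 rises), coda /∅/ ok → licit
Licit: /kju.ljos/, /wu.zro/ → 2.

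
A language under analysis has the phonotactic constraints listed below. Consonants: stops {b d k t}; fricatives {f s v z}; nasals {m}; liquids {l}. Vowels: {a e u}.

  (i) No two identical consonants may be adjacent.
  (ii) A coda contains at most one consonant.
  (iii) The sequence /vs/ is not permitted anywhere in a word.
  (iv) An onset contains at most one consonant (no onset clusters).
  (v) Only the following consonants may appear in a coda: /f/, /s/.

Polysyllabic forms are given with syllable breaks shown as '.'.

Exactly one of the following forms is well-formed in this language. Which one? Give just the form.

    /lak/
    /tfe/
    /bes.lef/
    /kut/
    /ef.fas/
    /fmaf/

/lak/ — violates constraint (v): syllable 1 coda contains /k/, which is not a licensed coda consonant → ill-formed
/tfe/ — violates constraint (iv): syllable 1 onset /tf/ has 2 consonants (> 1) → ill-formed
/bes.lef/ — σ1 onset /b/, coda /s/ ok; σ2 onset /l/, coda /f/ ok → well-formed
/kut/ — violates constraint (v): syllable 1 coda contains /t/, which is not a licensed coda consonant → ill-formed
/ef.fas/ — violates constraint (i): adjacent identical consonants /ff/ → ill-formed
/fmaf/ — violates constraint (iv): syllable 1 onset /fm/ has 2 consonants (> 1) → ill-formed

/bes.lef/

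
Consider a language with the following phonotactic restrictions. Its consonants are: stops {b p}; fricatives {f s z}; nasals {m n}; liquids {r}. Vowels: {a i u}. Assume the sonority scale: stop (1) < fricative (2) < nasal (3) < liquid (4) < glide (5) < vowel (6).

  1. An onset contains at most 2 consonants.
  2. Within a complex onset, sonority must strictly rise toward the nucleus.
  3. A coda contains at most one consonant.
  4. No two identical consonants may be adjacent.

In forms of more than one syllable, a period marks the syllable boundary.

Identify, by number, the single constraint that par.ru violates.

4

par.ru: adjacent identical consonants /rr/.
This is a violation of constraint 4: "No two identical consonants may be adjacent."
The remaining constraints (1, 2, 3) are satisfied.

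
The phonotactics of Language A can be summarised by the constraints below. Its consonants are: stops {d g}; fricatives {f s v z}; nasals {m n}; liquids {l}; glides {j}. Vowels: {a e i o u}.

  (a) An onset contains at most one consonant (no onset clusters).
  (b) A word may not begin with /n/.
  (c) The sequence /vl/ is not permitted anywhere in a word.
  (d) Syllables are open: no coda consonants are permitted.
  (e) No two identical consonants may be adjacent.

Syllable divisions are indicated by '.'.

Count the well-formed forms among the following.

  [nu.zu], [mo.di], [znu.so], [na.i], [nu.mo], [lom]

[nu.zu] — violates constraint (b): word begins with /n/ → ill-formed
[mo.di] — σ1 onset /m/, coda /∅/ ok; σ2 onset /d/, coda /∅/ ok → well-formed
[znu.so] — violates constraint (a): syllable 1 onset /zn/ has 2 consonants (> 1) → ill-formed
[na.i] — violates constraint (b): word begins with /n/ → ill-formed
[nu.mo] — violates constraint (b): word begins with /n/ → ill-formed
[lom] — violates constraint (d): syllable 1 coda /m/ has 1 consonant (> 0) → ill-formed
Well-formed: [mo.di] → 1.

1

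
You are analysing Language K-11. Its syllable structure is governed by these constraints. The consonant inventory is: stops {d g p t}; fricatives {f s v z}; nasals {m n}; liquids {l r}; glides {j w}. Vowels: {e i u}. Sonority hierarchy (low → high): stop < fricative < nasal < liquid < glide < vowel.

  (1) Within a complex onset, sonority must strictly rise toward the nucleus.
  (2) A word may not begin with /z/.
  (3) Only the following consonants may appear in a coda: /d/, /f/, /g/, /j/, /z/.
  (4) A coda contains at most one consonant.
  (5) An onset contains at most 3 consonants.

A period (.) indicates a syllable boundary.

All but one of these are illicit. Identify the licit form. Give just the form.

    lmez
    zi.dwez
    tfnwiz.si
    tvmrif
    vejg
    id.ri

id.ri

lmez — violates constraint 1: syllable 1 onset /lm/: /l/ (liquid, 4) → /m/ (nasal, 3) does not rise → illicit
zi.dwez — violates constraint 2: word begins with /z/ → illicit
tfnwiz.si — violates constraint 5: syllable 1 onset /tfnw/ has 4 consonants (> 3) → illicit
tvmrif — violates constraint 5: syllable 1 onset /tvmr/ has 4 consonants (> 3) → illicit
vejg — violates constraint 4: syllable 1 coda /jg/ has 2 consonants (> 1) → illicit
id.ri — σ1 onset /∅/, coda /d/ ok; σ2 onset /r/, coda /∅/ ok → licit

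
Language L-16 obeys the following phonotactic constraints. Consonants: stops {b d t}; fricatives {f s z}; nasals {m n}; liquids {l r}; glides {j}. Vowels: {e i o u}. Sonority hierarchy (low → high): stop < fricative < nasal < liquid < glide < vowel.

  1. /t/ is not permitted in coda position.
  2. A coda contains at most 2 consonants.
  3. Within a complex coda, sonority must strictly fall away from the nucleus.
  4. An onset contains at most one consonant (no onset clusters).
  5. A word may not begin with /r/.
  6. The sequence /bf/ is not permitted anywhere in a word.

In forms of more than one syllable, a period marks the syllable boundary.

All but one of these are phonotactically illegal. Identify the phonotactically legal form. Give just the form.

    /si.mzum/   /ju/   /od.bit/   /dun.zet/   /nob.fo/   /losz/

/ju/

/si.mzum/ — violates constraint 4: syllable 2 onset /mz/ has 2 consonants (> 1) → phonotactically illegal
/ju/ — σ1 onset /j/, coda /∅/ ok → phonotactically legal
/od.bit/ — violates constraint 1: syllable 2 coda contains /t/ → phonotactically illegal
/dun.zet/ — violates constraint 1: syllable 2 coda contains /t/ → phonotactically illegal
/nob.fo/ — violates constraint 6: contains banned sequence /bf/ → phonotactically illegal
/losz/ — violates constraint 3: syllable 1 coda /sz/: /s/ (fricative, 2) → /z/ (fricative, 2) does not fall → phonotactically illegal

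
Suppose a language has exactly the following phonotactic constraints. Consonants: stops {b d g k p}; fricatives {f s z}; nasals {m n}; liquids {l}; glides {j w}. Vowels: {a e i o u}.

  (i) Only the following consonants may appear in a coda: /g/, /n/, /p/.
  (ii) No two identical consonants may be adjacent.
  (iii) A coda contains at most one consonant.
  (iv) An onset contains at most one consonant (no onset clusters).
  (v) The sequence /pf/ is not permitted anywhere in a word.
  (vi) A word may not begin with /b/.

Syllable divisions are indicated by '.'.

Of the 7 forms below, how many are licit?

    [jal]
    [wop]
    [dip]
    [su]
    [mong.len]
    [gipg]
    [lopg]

3

[jal] — violates constraint (i): syllable 1 coda contains /l/, which is not a licensed coda consonant → illicit
[wop] — σ1 onset /w/, coda /p/ ok → licit
[dip] — σ1 onset /d/, coda /p/ ok → licit
[su] — σ1 onset /s/, coda /∅/ ok → licit
[mong.len] — violates constraint (iii): syllable 1 coda /ng/ has 2 consonants (> 1) → illicit
[gipg] — violates constraint (iii): syllable 1 coda /pg/ has 2 consonants (> 1) → illicit
[lopg] — violates constraint (iii): syllable 1 coda /pg/ has 2 consonants (> 1) → illicit
Licit: [wop], [dip], [su] → 3.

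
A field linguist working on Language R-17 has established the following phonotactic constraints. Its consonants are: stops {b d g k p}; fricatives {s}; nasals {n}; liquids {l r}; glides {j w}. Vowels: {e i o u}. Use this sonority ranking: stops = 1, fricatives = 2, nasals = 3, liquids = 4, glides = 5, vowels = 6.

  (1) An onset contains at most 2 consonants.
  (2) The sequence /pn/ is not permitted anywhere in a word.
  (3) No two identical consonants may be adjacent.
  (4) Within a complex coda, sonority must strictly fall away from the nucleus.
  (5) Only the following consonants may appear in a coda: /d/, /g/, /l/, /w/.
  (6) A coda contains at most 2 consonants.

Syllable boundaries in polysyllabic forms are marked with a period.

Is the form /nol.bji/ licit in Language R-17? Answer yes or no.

/nol.bji/ — σ1 onset /n/, coda /l/ ok; σ2 onset /bj/ (2C), coda /∅/ ok → licit

yes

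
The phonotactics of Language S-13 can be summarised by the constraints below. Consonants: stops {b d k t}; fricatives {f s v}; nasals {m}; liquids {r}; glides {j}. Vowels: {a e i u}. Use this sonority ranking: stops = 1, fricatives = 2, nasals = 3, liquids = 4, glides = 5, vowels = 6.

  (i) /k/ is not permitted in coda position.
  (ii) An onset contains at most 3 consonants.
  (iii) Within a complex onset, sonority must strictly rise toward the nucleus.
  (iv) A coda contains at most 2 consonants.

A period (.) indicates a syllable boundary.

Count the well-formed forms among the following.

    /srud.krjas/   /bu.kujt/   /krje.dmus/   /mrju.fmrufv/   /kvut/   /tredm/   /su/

7

/srud.krjas/ — σ1 onset /sr/ (2→4 rises), coda /d/ ok; σ2 onset /krj/ (1→4→5 rises), coda /s/ ok → well-formed
/bu.kujt/ — σ1 onset /b/, coda /∅/ ok; σ2 onset /k/, coda /jt/ (2C) ok → well-formed
/krje.dmus/ — σ1 onset /krj/ (1→4→5 rises), coda /∅/ ok; σ2 onset /dm/ (1→3 rises), coda /s/ ok → well-formed
/mrju.fmrufv/ — σ1 onset /mrj/ (3→4→5 rises), coda /∅/ ok; σ2 onset /fmr/ (2→3→4 rises), coda /fv/ (2C) ok → well-formed
/kvut/ — σ1 onset /kv/ (1→2 rises), coda /t/ ok → well-formed
/tredm/ — σ1 onset /tr/ (1→4 rises), coda /dm/ (2C) ok → well-formed
/su/ — σ1 onset /s/, coda /∅/ ok → well-formed
Well-formed: /srud.krjas/, /bu.kujt/, /krje.dmus/, /mrju.fmrufv/, /kvut/, /tredm/, /su/ → 7.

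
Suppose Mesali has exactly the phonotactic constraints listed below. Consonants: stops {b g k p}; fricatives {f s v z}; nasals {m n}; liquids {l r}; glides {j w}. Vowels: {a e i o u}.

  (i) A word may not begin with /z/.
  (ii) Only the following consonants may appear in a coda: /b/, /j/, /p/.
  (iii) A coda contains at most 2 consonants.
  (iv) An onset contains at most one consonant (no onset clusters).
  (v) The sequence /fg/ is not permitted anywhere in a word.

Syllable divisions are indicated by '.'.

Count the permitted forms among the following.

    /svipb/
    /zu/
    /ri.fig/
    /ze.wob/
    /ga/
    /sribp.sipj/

1

/svipb/ — violates constraint (iv): syllable 1 onset /sv/ has 2 consonants (> 1) → not permitted
/zu/ — violates constraint (i): word begins with /z/ → not permitted
/ri.fig/ — violates constraint (ii): syllable 2 coda contains /g/, which is not a licensed coda consonant → not permitted
/ze.wob/ — violates constraint (i): word begins with /z/ → not permitted
/ga/ — σ1 onset /g/, coda /∅/ ok → permitted
/sribp.sipj/ — violates constraint (iv): syllable 1 onset /sr/ has 2 consonants (> 1) → not permitted
Permitted: /ga/ → 1.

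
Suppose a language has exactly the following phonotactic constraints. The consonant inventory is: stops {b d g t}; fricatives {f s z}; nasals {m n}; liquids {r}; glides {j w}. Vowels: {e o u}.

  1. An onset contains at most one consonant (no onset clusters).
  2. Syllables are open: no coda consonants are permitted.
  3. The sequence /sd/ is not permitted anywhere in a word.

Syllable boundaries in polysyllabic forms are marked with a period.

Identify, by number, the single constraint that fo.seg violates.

fo.seg: syllable 2 coda /g/ has 1 consonant (> 0).
This is a violation of constraint 2: "Syllables are open: no coda consonants are permitted."
The remaining constraints (1, 3) are satisfied.

2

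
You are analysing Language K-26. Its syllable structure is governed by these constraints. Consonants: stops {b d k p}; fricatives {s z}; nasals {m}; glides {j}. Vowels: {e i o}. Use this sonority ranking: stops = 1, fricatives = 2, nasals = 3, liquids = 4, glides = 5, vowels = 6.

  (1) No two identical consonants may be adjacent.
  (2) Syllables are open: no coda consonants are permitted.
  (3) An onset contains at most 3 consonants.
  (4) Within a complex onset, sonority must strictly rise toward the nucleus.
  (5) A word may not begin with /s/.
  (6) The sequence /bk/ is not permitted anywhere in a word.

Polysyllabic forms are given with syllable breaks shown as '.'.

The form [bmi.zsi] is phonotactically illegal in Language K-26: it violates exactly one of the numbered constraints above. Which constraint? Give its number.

[bmi.zsi]: syllable 2 onset /zs/: /z/ (fricative, 2) → /s/ (fricative, 2) does not rise.
This is a violation of constraint 4: "Within a complex onset, sonority must strictly rise toward the nucleus."
The remaining constraints (1, 2, 3, 5, 6) are satisfied.

4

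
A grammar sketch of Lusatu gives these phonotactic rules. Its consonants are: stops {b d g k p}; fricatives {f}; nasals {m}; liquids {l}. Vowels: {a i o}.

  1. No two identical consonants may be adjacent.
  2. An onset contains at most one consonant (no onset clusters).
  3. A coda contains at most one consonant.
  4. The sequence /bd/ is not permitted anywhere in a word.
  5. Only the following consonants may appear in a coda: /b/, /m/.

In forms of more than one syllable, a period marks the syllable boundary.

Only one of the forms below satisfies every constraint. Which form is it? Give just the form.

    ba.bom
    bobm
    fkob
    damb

ba.bom — σ1 onset /b/, coda /∅/ ok; σ2 onset /b/, coda /m/ ok → phonotactically legal
bobm — violates constraint 3: syllable 1 coda /bm/ has 2 consonants (> 1) → phonotactically illegal
fkob — violates constraint 2: syllable 1 onset /fk/ has 2 consonants (> 1) → phonotactically illegal
damb — violates constraint 3: syllable 1 coda /mb/ has 2 consonants (> 1) → phonotactically illegal

ba.bom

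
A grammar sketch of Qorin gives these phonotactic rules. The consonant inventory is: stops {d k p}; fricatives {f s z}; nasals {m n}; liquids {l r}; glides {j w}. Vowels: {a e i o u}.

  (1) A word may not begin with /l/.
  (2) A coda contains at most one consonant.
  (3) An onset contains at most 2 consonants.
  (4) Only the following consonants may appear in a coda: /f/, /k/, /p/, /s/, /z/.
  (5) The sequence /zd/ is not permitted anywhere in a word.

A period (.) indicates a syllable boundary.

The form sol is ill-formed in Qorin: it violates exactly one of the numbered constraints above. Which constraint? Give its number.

4

sol: syllable 1 coda contains /l/, which is not a licensed coda consonant.
This is a violation of constraint 4: "Only the following consonants may appear in a coda: /f/, /k/, /p/, /s/, /z/."
The remaining constraints (1, 2, 3, 5) are satisfied.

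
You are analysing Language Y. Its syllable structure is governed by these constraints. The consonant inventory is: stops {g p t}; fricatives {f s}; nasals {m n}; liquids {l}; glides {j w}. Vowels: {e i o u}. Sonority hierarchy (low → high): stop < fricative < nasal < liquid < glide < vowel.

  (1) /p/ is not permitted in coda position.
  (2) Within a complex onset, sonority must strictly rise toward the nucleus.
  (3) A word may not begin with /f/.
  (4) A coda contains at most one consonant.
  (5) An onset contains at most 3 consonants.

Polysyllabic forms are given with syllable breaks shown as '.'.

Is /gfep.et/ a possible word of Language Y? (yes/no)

no

/gfep.et/ — violates constraint 1: syllable 1 coda contains /p/ → phonotactically illegal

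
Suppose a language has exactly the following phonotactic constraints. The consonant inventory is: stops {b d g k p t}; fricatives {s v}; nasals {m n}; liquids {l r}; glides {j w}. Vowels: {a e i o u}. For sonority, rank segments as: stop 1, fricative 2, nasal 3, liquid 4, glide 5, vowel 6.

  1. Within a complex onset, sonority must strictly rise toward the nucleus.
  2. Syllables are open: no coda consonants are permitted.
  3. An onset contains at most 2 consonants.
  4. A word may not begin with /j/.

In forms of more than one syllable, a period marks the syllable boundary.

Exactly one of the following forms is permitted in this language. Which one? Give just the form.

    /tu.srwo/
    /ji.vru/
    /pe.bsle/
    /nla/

/nla/

/tu.srwo/ — violates constraint 3: syllable 2 onset /srw/ has 3 consonants (> 2) → not permitted
/ji.vru/ — violates constraint 4: word begins with /j/ → not permitted
/pe.bsle/ — violates constraint 3: syllable 2 onset /bsl/ has 3 consonants (> 2) → not permitted
/nla/ — σ1 onset /nl/ (3→4 rises), coda /∅/ ok → permitted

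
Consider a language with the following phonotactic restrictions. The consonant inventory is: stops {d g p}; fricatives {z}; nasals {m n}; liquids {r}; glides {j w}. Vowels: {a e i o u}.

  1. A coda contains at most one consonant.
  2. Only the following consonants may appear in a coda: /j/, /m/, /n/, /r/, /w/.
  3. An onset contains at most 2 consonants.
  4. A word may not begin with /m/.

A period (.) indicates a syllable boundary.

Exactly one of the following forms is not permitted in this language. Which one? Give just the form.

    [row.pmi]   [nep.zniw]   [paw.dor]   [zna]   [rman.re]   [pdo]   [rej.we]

[row.pmi] — σ1 onset /r/, coda /w/ ok; σ2 onset /pm/ (2C), coda /∅/ ok → permitted
[nep.zniw] — violates constraint 2: syllable 1 coda contains /p/, which is not a licensed coda consonant → not permitted
[paw.dor] — σ1 onset /p/, coda /w/ ok; σ2 onset /d/, coda /r/ ok → permitted
[zna] — σ1 onset /zn/ (2C), coda /∅/ ok → permitted
[rman.re] — σ1 onset /rm/ (2C), coda /n/ ok; σ2 onset /r/, coda /∅/ ok → permitted
[pdo] — σ1 onset /pd/ (2C), coda /∅/ ok → permitted
[rej.we] — σ1 onset /r/, coda /j/ ok; σ2 onset /w/, coda /∅/ ok → permitted

[nep.zniw]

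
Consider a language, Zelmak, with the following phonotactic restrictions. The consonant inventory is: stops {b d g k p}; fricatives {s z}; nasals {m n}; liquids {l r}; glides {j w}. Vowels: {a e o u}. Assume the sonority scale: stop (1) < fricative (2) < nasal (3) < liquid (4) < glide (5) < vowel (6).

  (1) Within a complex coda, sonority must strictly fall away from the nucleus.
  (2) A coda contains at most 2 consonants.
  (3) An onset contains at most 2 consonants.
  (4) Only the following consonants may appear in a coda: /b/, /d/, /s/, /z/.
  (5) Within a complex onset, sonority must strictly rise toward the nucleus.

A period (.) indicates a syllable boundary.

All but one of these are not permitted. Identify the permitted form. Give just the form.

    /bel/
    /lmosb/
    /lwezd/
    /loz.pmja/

/lwezd/

/bel/ — violates constraint 4: syllable 1 coda contains /l/, which is not a licensed coda consonant → not permitted
/lmosb/ — violates constraint 5: syllable 1 onset /lm/: /l/ (liquid, 4) → /m/ (nasal, 3) does not rise → not permitted
/lwezd/ — σ1 onset /lw/ (4→5 rises), coda /zd/ (2→1 falls) ok → permitted
/loz.pmja/ — violates constraint 3: syllable 2 onset /pmj/ has 3 consonants (> 2) → not permitted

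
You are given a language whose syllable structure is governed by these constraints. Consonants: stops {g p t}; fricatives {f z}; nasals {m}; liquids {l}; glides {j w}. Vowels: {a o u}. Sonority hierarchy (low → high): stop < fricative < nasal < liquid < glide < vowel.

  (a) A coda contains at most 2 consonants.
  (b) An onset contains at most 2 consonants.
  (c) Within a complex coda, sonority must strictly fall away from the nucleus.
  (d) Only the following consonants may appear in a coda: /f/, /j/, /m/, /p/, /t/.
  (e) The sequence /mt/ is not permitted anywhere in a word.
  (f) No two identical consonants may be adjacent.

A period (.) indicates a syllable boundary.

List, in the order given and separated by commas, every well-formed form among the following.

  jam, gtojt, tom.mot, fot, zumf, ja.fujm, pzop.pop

jam, gtojt, fot, zumf, ja.fujm

jam — σ1 onset /j/, coda /m/ ok → well-formed
gtojt — σ1 onset /gt/ (2C), coda /jt/ (5→1 falls) ok → well-formed
tom.mot — violates constraint (f): adjacent identical consonants /mm/ → ill-formed
fot — σ1 onset /f/, coda /t/ ok → well-formed
zumf — σ1 onset /z/, coda /mf/ (3→2 falls) ok → well-formed
ja.fujm — σ1 onset /j/, coda /∅/ ok; σ2 onset /f/, coda /jm/ (5→3 falls) ok → well-formed
pzop.pop — violates constraint (f): adjacent identical consonants /pp/ → ill-formed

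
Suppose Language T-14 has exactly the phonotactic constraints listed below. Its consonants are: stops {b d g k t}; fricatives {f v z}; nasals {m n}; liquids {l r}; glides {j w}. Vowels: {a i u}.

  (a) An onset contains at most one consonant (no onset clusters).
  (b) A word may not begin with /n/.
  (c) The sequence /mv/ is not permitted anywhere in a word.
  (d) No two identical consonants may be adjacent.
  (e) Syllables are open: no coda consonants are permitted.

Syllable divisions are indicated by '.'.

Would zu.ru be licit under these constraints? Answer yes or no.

yes

zu.ru — σ1 onset /z/, coda /∅/ ok; σ2 onset /r/, coda /∅/ ok → licit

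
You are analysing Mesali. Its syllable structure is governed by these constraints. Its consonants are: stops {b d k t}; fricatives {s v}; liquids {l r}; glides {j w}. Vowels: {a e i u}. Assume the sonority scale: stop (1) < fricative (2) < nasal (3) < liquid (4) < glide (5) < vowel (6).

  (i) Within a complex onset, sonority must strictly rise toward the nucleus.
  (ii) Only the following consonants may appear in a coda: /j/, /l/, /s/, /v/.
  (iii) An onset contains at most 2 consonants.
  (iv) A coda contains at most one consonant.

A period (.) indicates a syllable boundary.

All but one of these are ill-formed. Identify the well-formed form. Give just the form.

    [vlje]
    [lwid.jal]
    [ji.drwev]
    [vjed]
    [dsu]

[vlje] — violates constraint (iii): syllable 1 onset /vlj/ has 3 consonants (> 2) → ill-formed
[lwid.jal] — violates constraint (ii): syllable 1 coda contains /d/, which is not a licensed coda consonant → ill-formed
[ji.drwev] — violates constraint (iii): syllable 2 onset /drw/ has 3 consonants (> 2) → ill-formed
[vjed] — violates constraint (ii): syllable 1 coda contains /d/, which is not a licensed coda consonant → ill-formed
[dsu] — σ1 onset /ds/ (1→2 rises), coda /∅/ ok → well-formed

[dsu]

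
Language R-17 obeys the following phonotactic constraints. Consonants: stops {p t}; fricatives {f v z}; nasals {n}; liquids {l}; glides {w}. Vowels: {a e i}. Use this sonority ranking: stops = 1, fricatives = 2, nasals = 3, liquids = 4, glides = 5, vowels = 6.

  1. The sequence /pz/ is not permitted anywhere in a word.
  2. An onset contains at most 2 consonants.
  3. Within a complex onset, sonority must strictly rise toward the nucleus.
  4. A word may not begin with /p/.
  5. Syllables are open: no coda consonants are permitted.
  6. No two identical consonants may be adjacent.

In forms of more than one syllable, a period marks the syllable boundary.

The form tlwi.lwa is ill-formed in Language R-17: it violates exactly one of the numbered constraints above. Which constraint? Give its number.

tlwi.lwa: syllable 1 onset /tlw/ has 3 consonants (> 2).
This is a violation of constraint 2: "An onset contains at most 2 consonants."
The remaining constraints (1, 3, 4, 5, 6) are satisfied.

2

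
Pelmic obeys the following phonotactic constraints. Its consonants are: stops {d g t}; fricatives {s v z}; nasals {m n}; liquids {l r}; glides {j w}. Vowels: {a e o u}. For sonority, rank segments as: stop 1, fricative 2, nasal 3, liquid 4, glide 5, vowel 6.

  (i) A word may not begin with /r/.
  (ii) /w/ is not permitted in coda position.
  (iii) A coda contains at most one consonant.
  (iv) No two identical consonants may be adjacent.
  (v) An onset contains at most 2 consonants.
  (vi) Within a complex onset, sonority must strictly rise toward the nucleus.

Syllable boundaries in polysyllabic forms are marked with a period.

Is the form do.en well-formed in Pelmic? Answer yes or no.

do.en — σ1 onset /d/, coda /∅/ ok; σ2 onset /∅/, coda /n/ ok → well-formed

yes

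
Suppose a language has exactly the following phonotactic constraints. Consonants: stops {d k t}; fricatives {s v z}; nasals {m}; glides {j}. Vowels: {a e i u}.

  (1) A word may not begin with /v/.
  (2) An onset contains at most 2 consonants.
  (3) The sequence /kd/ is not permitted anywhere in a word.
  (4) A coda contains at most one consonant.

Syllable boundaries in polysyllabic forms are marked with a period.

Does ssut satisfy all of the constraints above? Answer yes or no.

ssut — σ1 onset /ss/ (2C), coda /t/ ok → licit

yes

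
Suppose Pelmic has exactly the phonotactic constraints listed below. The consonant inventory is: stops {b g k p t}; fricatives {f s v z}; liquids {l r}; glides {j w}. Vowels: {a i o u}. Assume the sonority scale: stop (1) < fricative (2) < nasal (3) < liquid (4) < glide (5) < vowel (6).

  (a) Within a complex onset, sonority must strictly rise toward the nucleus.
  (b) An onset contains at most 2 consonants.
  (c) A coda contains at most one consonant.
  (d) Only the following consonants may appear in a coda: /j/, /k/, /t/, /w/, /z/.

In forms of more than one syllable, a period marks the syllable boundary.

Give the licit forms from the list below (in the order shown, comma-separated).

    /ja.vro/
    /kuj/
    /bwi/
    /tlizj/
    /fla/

/ja.vro/ — σ1 onset /j/, coda /∅/ ok; σ2 onset /vr/ (2→4 rises), coda /∅/ ok → licit
/kuj/ — σ1 onset /k/, coda /j/ ok → licit
/bwi/ — σ1 onset /bw/ (1→5 rises), coda /∅/ ok → licit
/tlizj/ — violates constraint (c): syllable 1 coda /zj/ has 2 consonants (> 1) → illicit
/fla/ — σ1 onset /fl/ (2→4 rises), coda /∅/ ok → licit

/ja.vro/, /kuj/, /bwi/, /fla/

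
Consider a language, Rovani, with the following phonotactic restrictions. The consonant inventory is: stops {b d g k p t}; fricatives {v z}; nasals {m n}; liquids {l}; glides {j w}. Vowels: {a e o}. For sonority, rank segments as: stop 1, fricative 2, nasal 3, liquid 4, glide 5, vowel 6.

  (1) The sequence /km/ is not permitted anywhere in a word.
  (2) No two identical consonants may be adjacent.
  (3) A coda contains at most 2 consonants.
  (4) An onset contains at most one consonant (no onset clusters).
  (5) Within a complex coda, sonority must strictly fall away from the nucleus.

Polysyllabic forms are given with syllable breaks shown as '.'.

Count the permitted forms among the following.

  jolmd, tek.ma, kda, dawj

0

jolmd — violates constraint 3: syllable 1 coda /lmd/ has 3 consonants (> 2) → not permitted
tek.ma — violates constraint 1: contains banned sequence /km/ → not permitted
kda — violates constraint 4: syllable 1 onset /kd/ has 2 consonants (> 1) → not permitted
dawj — violates constraint 5: syllable 1 coda /wj/: /w/ (glide, 5) → /j/ (glide, 5) does not fall → not permitted
No form is permitted → 0.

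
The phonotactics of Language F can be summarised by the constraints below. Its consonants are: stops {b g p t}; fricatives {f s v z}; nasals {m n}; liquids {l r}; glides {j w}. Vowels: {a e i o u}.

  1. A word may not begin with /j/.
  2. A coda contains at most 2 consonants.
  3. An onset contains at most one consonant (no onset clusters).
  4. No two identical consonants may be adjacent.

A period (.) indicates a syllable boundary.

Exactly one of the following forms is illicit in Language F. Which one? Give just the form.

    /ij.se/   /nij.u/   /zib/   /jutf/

/jutf/

/ij.se/ — σ1 onset /∅/, coda /j/ ok; σ2 onset /s/, coda /∅/ ok → licit
/nij.u/ — σ1 onset /n/, coda /j/ ok; σ2 onset /∅/, coda /∅/ ok → licit
/zib/ — σ1 onset /z/, coda /b/ ok → licit
/jutf/ — violates constraint 1: word begins with /j/ → illicit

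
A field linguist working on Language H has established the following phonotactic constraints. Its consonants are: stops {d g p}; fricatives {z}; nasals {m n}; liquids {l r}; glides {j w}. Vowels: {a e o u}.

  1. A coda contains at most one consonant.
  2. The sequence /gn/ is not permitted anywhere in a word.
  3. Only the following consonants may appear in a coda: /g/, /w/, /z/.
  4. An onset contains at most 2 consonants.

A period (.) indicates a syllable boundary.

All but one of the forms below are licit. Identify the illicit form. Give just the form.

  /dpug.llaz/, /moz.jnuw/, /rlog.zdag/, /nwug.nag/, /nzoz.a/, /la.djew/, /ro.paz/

/dpug.llaz/ — σ1 onset /dp/ (2C), coda /g/ ok; σ2 onset /ll/ (2C), coda /z/ ok → licit
/moz.jnuw/ — σ1 onset /m/, coda /z/ ok; σ2 onset /jn/ (2C), coda /w/ ok → licit
/rlog.zdag/ — σ1 onset /rl/ (2C), coda /g/ ok; σ2 onset /zd/ (2C), coda /g/ ok → licit
/nwug.nag/ — violates constraint 2: contains banned sequence /gn/ → illicit
/nzoz.a/ — σ1 onset /nz/ (2C), coda /z/ ok; σ2 onset /∅/, coda /∅/ ok → licit
/la.djew/ — σ1 onset /l/, coda /∅/ ok; σ2 onset /dj/ (2C), coda /w/ ok → licit
/ro.paz/ — σ1 onset /r/, coda /∅/ ok; σ2 onset /p/, coda /z/ ok → licit

/nwug.nag/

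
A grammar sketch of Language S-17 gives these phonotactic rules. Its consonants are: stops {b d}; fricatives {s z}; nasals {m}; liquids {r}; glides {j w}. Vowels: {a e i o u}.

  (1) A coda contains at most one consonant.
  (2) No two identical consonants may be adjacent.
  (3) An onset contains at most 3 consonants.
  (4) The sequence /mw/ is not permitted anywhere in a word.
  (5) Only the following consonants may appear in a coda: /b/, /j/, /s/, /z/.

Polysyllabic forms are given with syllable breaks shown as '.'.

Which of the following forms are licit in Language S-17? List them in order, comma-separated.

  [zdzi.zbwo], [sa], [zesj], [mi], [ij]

[zdzi.zbwo] — σ1 onset /zdz/ (3C), coda /∅/ ok; σ2 onset /zbw/ (3C), coda /∅/ ok → licit
[sa] — σ1 onset /s/, coda /∅/ ok → licit
[zesj] — violates constraint 1: syllable 1 coda /sj/ has 2 consonants (> 1) → illicit
[mi] — σ1 onset /m/, coda /∅/ ok → licit
[ij] — σ1 onset /∅/, coda /j/ ok → licit

[zdzi.zbwo], [sa], [mi], [ij]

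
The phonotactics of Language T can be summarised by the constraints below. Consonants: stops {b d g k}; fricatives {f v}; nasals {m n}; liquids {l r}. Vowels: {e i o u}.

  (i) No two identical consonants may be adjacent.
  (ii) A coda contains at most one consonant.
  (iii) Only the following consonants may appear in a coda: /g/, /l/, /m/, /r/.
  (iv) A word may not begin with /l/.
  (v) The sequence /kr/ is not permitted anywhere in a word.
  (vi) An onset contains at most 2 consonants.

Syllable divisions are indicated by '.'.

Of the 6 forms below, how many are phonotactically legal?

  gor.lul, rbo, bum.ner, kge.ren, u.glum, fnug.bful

5

gor.lul — σ1 onset /g/, coda /r/ ok; σ2 onset /l/, coda /l/ ok → phonotactically legal
rbo — σ1 onset /rb/ (2C), coda /∅/ ok → phonotactically legal
bum.ner — σ1 onset /b/, coda /m/ ok; σ2 onset /n/, coda /r/ ok → phonotactically legal
kge.ren — violates constraint (iii): syllable 2 coda contains /n/, which is not a licensed coda consonant → phonotactically illegal
u.glum — σ1 onset /∅/, coda /∅/ ok; σ2 onset /gl/ (2C), coda /m/ ok → phonotactically legal
fnug.bful — σ1 onset /fn/ (2C), coda /g/ ok; σ2 onset /bf/ (2C), coda /l/ ok → phonotactically legal
Phonotactically legal: gor.lul, rbo, bum.ner, u.glum, fnug.bful → 5.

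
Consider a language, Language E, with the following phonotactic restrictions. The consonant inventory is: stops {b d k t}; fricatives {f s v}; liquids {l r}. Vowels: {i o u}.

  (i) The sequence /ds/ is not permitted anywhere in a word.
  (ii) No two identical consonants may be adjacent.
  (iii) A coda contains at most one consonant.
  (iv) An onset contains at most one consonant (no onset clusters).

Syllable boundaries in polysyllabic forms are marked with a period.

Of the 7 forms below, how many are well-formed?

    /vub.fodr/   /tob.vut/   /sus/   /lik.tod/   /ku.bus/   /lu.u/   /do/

/vub.fodr/ — violates constraint (iii): syllable 2 coda /dr/ has 2 consonants (> 1) → ill-formed
/tob.vut/ — σ1 onset /t/, coda /b/ ok; σ2 onset /v/, coda /t/ ok → well-formed
/sus/ — σ1 onset /s/, coda /s/ ok → well-formed
/lik.tod/ — σ1 onset /l/, coda /k/ ok; σ2 onset /t/, coda /d/ ok → well-formed
/ku.bus/ — σ1 onset /k/, coda /∅/ ok; σ2 onset /b/, coda /s/ ok → well-formed
/lu.u/ — σ1 onset /l/, coda /∅/ ok; σ2 onset /∅/, coda /∅/ ok → well-formed
/do/ — σ1 onset /d/, coda /∅/ ok → well-formed
Well-formed: /tob.vut/, /sus/, /lik.tod/, /ku.bus/, /lu.u/, /do/ → 6.

6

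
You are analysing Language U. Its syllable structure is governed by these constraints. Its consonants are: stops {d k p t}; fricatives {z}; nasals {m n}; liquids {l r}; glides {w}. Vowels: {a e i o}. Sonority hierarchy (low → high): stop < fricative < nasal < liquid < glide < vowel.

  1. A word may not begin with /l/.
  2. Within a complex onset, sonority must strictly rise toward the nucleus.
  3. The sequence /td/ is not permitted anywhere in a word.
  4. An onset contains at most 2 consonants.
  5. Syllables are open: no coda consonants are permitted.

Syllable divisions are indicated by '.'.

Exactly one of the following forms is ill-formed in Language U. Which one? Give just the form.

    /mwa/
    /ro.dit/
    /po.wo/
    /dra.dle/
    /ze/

/mwa/ — σ1 onset /mw/ (3→5 rises), coda /∅/ ok → well-formed
/ro.dit/ — violates constraint 5: syllable 2 coda /t/ has 1 consonant (> 0) → ill-formed
/po.wo/ — σ1 onset /p/, coda /∅/ ok; σ2 onset /w/, coda /∅/ ok → well-formed
/dra.dle/ — σ1 onset /dr/ (1→4 rises), coda /∅/ ok; σ2 onset /dl/ (1→4 rises), coda /∅/ ok → well-formed
/ze/ — σ1 onset /z/, coda /∅/ ok → well-formed

/ro.dit/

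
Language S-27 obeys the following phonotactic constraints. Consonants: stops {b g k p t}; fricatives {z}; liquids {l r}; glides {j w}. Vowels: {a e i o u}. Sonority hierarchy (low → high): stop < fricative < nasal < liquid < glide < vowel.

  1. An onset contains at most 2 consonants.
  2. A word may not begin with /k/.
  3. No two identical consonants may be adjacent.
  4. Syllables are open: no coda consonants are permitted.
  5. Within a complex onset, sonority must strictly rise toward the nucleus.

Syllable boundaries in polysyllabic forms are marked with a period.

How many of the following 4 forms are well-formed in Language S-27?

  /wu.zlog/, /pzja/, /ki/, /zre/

1

/wu.zlog/ — violates constraint 4: syllable 2 coda /g/ has 1 consonant (> 0) → ill-formed
/pzja/ — violates constraint 1: syllable 1 onset /pzj/ has 3 consonants (> 2) → ill-formed
/ki/ — violates constraint 2: word begins with /k/ → ill-formed
/zre/ — σ1 onset /zr/ (2→4 rises), coda /∅/ ok → well-formed
Well-formed: /zre/ → 1.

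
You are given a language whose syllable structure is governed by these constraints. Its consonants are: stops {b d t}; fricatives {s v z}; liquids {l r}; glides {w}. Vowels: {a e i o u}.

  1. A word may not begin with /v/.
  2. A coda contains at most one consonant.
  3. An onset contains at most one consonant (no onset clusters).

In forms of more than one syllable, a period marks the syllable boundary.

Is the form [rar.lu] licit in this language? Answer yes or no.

[rar.lu] — σ1 onset /r/, coda /r/ ok; σ2 onset /l/, coda /∅/ ok → licit

yes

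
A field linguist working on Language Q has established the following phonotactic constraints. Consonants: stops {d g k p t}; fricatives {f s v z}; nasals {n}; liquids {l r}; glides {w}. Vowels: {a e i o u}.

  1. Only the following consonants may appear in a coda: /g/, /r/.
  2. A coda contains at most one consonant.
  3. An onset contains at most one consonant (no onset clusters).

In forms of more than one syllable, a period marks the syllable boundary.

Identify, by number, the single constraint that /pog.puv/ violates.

/pog.puv/: syllable 2 coda contains /v/, which is not a licensed coda consonant.
This is a violation of constraint 1: "Only the following consonants may appear in a coda: /g/, /r/."
The remaining constraints (2, 3) are satisfied.

1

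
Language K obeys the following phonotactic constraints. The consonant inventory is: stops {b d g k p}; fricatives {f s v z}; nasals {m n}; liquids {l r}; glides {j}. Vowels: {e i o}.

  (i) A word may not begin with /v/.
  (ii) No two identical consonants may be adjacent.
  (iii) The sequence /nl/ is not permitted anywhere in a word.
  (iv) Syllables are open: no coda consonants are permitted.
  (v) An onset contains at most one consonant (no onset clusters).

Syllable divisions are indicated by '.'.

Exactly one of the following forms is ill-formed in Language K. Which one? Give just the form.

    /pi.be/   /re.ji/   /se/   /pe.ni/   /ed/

/pi.be/ — σ1 onset /p/, coda /∅/ ok; σ2 onset /b/, coda /∅/ ok → well-formed
/re.ji/ — σ1 onset /r/, coda /∅/ ok; σ2 onset /j/, coda /∅/ ok → well-formed
/se/ — σ1 onset /s/, coda /∅/ ok → well-formed
/pe.ni/ — σ1 onset /p/, coda /∅/ ok; σ2 onset /n/, coda /∅/ ok → well-formed
/ed/ — violates constraint (iv): syllable 1 coda /d/ has 1 consonant (> 0) → ill-formed

/ed/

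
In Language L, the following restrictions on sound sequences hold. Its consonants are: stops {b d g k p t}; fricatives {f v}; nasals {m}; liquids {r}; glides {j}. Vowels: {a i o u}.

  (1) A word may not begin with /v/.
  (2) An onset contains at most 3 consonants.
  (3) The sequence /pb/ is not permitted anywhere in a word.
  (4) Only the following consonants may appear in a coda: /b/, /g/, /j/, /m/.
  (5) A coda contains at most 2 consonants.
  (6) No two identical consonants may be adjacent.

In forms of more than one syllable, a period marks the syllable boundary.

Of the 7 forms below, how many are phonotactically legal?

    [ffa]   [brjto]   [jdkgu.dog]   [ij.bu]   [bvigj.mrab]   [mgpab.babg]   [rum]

[ffa] — violates constraint 6: adjacent identical consonants /ff/ → phonotactically illegal
[brjto] — violates constraint 2: syllable 1 onset /brjt/ has 4 consonants (> 3) → phonotactically illegal
[jdkgu.dog] — violates constraint 2: syllable 1 onset /jdkg/ has 4 consonants (> 3) → phonotactically illegal
[ij.bu] — σ1 onset /∅/, coda /j/ ok; σ2 onset /b/, coda /∅/ ok → phonotactically legal
[bvigj.mrab] — σ1 onset /bv/ (2C), coda /gj/ (2C) ok; σ2 onset /mr/ (2C), coda /b/ ok → phonotactically legal
[mgpab.babg] — violates constraint 6: adjacent identical consonants /bb/ → phonotactically illegal
[rum] — σ1 onset /r/, coda /m/ ok → phonotactically legal
Phonotactically legal: [ij.bu], [bvigj.mrab], [rum] → 3.

3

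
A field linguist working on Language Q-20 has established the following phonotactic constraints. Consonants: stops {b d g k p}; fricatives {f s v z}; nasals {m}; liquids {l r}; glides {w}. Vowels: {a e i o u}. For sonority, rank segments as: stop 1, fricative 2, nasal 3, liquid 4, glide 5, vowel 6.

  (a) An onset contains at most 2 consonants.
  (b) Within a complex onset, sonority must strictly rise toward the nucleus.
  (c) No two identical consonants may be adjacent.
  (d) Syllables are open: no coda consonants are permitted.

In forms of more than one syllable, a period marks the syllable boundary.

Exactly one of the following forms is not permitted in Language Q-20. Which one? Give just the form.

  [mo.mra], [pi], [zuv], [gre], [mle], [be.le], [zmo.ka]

[mo.mra] — σ1 onset /m/, coda /∅/ ok; σ2 onset /mr/ (3→4 rises), coda /∅/ ok → permitted
[pi] — σ1 onset /p/, coda /∅/ ok → permitted
[zuv] — violates constraint (d): syllable 1 coda /v/ has 1 consonant (> 0) → not permitted
[gre] — σ1 onset /gr/ (1→4 rises), coda /∅/ ok → permitted
[mle] — σ1 onset /ml/ (3→4 rises), coda /∅/ ok → permitted
[be.le] — σ1 onset /b/, coda /∅/ ok; σ2 onset /l/, coda /∅/ ok → permitted
[zmo.ka] — σ1 onset /zm/ (2→3 rises), coda /∅/ ok; σ2 onset /k/, coda /∅/ ok → permitted

[zuv]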